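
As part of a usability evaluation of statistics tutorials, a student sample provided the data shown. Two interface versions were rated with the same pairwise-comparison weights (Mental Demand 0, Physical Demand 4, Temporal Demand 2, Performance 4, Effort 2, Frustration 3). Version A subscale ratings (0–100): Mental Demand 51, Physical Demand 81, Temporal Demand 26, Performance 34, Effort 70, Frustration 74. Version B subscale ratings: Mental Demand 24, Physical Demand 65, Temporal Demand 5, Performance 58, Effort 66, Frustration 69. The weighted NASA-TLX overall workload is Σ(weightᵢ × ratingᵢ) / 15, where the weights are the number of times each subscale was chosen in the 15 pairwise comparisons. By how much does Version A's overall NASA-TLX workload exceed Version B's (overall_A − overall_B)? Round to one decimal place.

Version A weighted sum = 0·51 + 4·81 + 2·26 + 4·34 + 2·70 + 3·74 = 0 + 324 + 52 + 136 + 140 + 222 = 874; overall_A = 874/15 = 58.2667.
Version B weighted sum = 0·24 + 4·65 + 2·5 + 4·58 + 2·66 + 3·69 = 0 + 260 + 10 + 232 + 132 + 207 = 841; overall_B = 841/15 = 56.0667.
Difference = 58.2667 − 56.0667 = 2.2000 ≈ 2.2.

2.2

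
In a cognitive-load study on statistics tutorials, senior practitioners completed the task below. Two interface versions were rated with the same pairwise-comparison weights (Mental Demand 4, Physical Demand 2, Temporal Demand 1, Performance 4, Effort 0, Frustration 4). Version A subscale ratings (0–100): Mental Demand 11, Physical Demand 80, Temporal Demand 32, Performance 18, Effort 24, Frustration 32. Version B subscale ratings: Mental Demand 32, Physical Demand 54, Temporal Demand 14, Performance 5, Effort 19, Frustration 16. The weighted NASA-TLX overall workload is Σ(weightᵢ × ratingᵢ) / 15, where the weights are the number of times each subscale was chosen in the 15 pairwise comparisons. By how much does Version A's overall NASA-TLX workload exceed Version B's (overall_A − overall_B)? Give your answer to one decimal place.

6.8

Version A weighted sum = 4·11 + 2·80 + 1·32 + 4·18 + 0·24 + 4·32 = 44 + 160 + 32 + 72 + 0 + 128 = 436; overall_A = 436/15 = 29.0667.
Version B weighted sum = 4·32 + 2·54 + 1·14 + 4·5 + 0·19 + 4·16 = 128 + 108 + 14 + 20 + 0 + 64 = 334; overall_B = 334/15 = 22.2667.
Difference = 29.0667 − 22.2667 = 6.8000 ≈ 6.8.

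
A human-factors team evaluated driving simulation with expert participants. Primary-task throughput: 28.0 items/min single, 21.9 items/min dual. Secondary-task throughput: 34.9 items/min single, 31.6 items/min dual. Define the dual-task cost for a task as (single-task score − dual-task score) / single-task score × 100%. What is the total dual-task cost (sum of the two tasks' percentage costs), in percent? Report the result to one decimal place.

31.2

Primary cost = (28.0 − 21.9) / 28.0 × 100% = 21.7857%.
Secondary cost = (34.9 − 31.6) / 34.9 × 100% = 9.4556%.
Total = 21.7857% + 9.4556% = 31.2413% ≈ 31.2%.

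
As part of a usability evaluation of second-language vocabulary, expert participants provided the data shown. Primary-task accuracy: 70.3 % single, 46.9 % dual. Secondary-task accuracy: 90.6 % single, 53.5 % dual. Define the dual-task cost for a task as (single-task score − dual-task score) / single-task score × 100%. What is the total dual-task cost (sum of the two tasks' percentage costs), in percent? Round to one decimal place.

74.2

Primary cost = (70.3 − 46.9) / 70.3 × 100% = 33.2859%.
Secondary cost = (90.6 − 53.5) / 90.6 × 100% = 40.9492%.
Total = 33.2859% + 40.9492% = 74.2351% ≈ 74.2%.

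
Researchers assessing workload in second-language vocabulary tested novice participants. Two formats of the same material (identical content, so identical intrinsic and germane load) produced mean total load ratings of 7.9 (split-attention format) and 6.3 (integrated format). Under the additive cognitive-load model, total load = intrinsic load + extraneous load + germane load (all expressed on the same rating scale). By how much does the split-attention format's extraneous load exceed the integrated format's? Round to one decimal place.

Intrinsic and germane load are equal across formats, so the difference in total load equals the difference in extraneous load.
Extraneous-load difference = 7.9 − 6.3 = 1.6.

1.6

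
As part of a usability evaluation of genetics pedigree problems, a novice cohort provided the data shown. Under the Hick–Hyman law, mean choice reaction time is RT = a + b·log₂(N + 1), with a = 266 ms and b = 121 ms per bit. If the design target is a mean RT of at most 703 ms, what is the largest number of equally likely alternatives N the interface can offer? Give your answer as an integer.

Set 266 + 121·log₂(N + 1) ≤ 703.
log₂(N + 1) ≤ (703 − 266) / 121 = 3.6116.
N + 1 ≤ 2^3.6116 = 12.2236.
N ≤ 11.2236, so the largest integer N is 11.

11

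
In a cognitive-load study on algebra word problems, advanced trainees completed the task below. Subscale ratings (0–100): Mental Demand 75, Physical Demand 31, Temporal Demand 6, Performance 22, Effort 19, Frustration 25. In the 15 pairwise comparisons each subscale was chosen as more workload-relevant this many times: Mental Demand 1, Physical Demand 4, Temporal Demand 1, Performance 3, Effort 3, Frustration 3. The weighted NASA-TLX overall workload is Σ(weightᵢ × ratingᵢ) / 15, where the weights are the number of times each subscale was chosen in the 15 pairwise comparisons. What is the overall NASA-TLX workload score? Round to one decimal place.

The tallies are the weights (they sum to 15).
Weighted sum = 1·75 + 4·31 + 1·6 + 3·22 + 3·19 + 3·25
            = 75 + 124 + 6 + 66 + 57 + 75 = 403.
Overall workload = 403 / 15 = 26.8667 ≈ 26.9.

26.9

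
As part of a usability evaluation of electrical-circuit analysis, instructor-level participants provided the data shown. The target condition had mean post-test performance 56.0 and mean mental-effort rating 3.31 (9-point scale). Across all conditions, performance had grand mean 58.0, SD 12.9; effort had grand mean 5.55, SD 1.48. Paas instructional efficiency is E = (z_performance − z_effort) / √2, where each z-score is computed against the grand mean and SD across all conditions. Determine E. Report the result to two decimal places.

z_performance = (56.0 − 58.0) / 12.9 = -2.0000 / 12.9 = -0.1550.
z_effort = (3.31 − 5.55) / 1.48 = -2.2400 / 1.48 = -1.5135.
z_P − z_E = -0.1550 − (-1.5135) = 1.3585.
E = 1.3585 / √2 = 1.3585 / 1.41421 = 0.9606 ≈ 0.96.

0.96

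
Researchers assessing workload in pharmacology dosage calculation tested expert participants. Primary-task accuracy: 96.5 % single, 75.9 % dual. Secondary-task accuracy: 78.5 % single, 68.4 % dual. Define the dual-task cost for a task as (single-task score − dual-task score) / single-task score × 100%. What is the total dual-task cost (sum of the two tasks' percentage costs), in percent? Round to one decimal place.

34.2

Primary cost = (96.5 − 75.9) / 96.5 × 100% = 21.3472%.
Secondary cost = (78.5 − 68.4) / 78.5 × 100% = 12.8662%.
Total = 21.3472% + 12.8662% = 34.2134% ≈ 34.2%.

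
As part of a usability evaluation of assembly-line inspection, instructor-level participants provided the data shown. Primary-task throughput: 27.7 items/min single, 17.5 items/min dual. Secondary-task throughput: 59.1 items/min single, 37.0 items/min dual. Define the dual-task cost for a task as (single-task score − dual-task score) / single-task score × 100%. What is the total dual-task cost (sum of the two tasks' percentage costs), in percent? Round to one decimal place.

74.2

Primary cost = (27.7 − 17.5) / 27.7 × 100% = 36.8231%.
Secondary cost = (59.1 − 37.0) / 59.1 × 100% = 37.3942%.
Total = 36.8231% + 37.3942% = 74.2173% ≈ 74.2%.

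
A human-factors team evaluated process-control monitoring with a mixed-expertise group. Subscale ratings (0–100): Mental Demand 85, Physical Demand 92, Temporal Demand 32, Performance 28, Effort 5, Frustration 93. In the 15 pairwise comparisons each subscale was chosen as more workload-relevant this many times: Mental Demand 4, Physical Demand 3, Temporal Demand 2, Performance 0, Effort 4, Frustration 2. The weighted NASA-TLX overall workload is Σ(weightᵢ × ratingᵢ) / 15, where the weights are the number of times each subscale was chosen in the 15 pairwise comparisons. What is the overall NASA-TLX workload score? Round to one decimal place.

59.1

The tallies are the weights (they sum to 15).
Weighted sum = 4·85 + 3·92 + 2·32 + 0·28 + 4·5 + 2·93
            = 340 + 276 + 64 + 0 + 20 + 186 = 886.
Overall workload = 886 / 15 = 59.0667 ≈ 59.1.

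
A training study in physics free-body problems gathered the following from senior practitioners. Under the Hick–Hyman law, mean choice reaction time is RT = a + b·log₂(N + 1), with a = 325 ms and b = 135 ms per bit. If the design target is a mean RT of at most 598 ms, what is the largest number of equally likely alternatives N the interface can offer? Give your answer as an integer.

3

Set 325 + 135·log₂(N + 1) ≤ 598.
log₂(N + 1) ≤ (598 − 325) / 135 = 2.0222.
N + 1 ≤ 2^2.0222 = 4.0620.
N ≤ 3.0620, so the largest integer N is 3.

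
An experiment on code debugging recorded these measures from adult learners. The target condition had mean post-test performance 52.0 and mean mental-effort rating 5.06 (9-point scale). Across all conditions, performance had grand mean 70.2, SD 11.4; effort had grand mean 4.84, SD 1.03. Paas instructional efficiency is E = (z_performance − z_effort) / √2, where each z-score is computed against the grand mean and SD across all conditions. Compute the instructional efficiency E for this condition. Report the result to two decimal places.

z_performance = (52.0 − 70.2) / 11.4 = -18.2000 / 11.4 = -1.5965.
z_effort = (5.06 − 4.84) / 1.03 = 0.2200 / 1.03 = 0.2136.
z_P − z_E = -1.5965 − 0.2136 = -1.8101.
E = -1.8101 / √2 = -1.8101 / 1.41421 = -1.2799 ≈ -1.28.

-1.28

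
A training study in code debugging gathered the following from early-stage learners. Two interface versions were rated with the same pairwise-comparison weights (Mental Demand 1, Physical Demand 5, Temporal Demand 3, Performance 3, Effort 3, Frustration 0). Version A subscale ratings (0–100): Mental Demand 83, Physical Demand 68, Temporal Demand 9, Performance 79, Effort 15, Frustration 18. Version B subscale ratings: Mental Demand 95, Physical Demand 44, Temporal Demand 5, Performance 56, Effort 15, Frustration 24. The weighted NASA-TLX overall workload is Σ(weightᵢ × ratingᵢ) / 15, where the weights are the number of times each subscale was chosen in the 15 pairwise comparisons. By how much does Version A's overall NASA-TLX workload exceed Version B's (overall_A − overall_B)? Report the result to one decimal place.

Version A weighted sum = 1·83 + 5·68 + 3·9 + 3·79 + 3·15 + 0·18 = 83 + 340 + 27 + 237 + 45 + 0 = 732; overall_A = 732/15 = 48.8000.
Version B weighted sum = 1·95 + 5·44 + 3·5 + 3·56 + 3·15 + 0·24 = 95 + 220 + 15 + 168 + 45 + 0 = 543; overall_B = 543/15 = 36.2000.
Difference = 48.8000 − 36.2000 = 12.6000 ≈ 12.6.

12.6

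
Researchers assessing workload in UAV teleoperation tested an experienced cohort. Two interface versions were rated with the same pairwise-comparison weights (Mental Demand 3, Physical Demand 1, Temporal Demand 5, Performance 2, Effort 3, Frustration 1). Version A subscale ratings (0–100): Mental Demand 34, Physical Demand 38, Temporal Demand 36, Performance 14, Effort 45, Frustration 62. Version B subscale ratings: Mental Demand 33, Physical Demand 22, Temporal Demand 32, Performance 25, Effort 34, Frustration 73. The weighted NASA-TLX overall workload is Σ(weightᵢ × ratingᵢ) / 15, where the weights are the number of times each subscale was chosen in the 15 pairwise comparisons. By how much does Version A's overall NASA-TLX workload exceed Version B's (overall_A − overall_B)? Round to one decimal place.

Version A weighted sum = 3·34 + 1·38 + 5·36 + 2·14 + 3·45 + 1·62 = 102 + 38 + 180 + 28 + 135 + 62 = 545; overall_A = 545/15 = 36.3333.
Version B weighted sum = 3·33 + 1·22 + 5·32 + 2·25 + 3·34 + 1·73 = 99 + 22 + 160 + 50 + 102 + 73 = 506; overall_B = 506/15 = 33.7333.
Difference = 36.3333 − 33.7333 = 2.6000 ≈ 2.6.

2.6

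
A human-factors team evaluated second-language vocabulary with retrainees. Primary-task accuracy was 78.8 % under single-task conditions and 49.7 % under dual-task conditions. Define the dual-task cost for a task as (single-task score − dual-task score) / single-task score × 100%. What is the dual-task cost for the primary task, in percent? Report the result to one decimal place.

36.9

Cost = (78.8 − 49.7) / 78.8 × 100%
     = 29.1000 / 78.8 × 100% = 36.9289%.
≈ 36.9%.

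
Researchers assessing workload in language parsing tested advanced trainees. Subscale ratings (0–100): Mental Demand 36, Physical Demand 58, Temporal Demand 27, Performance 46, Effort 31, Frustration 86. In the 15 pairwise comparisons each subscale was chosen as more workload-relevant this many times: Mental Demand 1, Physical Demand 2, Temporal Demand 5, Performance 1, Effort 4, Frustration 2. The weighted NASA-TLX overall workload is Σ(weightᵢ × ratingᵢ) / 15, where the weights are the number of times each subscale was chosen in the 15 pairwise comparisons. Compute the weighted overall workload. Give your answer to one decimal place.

The tallies are the weights (they sum to 15).
Weighted sum = 1·36 + 2·58 + 5·27 + 1·46 + 4·31 + 2·86
            = 36 + 116 + 135 + 46 + 124 + 172 = 629.
Overall workload = 629 / 15 = 41.9333 ≈ 41.9.

41.9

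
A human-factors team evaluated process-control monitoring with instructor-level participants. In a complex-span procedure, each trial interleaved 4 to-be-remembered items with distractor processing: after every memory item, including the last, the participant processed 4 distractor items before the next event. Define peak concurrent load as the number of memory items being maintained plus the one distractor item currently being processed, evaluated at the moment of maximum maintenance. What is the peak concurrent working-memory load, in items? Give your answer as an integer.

Maintenance is greatest during the distractor(s) after memory item 4: all 4 memory items are being held.
One distractor item is concurrently being processed.
Peak concurrent load = 4 + 1 = 5 items.

5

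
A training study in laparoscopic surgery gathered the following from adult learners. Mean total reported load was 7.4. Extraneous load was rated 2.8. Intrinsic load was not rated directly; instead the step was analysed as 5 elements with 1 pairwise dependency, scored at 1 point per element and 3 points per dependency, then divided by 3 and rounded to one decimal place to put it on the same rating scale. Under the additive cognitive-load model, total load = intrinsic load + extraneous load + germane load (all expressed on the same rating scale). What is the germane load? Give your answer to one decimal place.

1.9

Intrinsic (element-interactivity): (5 × 1 + 1 × 3) / 3 = 8 / 3 = 2.6667 → 2.7.
germane load = total − intrinsic − extraneous
             = 7.4 − 2.7 − 2.8 = 1.9.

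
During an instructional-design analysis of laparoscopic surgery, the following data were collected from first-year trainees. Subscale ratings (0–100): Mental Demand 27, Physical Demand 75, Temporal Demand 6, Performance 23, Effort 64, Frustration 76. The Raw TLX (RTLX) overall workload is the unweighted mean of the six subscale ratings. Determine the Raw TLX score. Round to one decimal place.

45.2

Sum of ratings = 27 + 75 + 6 + 23 + 64 + 76 = 271.
RTLX = 271 / 6 = 45.1667 ≈ 45.2.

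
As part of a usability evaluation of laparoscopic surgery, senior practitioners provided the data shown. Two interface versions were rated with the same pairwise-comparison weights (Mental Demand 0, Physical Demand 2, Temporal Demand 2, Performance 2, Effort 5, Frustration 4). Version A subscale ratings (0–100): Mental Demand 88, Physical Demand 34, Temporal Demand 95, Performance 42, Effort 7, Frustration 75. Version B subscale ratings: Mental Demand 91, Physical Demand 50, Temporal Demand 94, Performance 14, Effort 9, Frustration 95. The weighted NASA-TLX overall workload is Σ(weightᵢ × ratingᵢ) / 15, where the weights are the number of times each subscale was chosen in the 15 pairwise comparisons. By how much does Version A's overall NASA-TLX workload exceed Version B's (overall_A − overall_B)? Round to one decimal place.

-4.3

Version A weighted sum = 0·88 + 2·34 + 2·95 + 2·42 + 5·7 + 4·75 = 0 + 68 + 190 + 84 + 35 + 300 = 677; overall_A = 677/15 = 45.1333.
Version B weighted sum = 0·91 + 2·50 + 2·94 + 2·14 + 5·9 + 4·95 = 0 + 100 + 188 + 28 + 45 + 380 = 741; overall_B = 741/15 = 49.4000.
Difference = 45.1333 − 49.4000 = -4.2667 ≈ -4.3.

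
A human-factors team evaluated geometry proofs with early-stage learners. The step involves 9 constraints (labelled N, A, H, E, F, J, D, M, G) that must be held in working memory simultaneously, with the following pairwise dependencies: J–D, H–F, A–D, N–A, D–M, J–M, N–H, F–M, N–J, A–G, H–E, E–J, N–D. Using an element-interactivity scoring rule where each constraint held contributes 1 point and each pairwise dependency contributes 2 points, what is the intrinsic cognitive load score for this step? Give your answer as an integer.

35

Count of constraints held simultaneously: 9.
Count of pairwise dependencies listed: 13.
Element contribution: 9 × 1 = 9.
Interaction contribution: 13 × 2 = 26.
Intrinsic load = 9 + 26 = 35.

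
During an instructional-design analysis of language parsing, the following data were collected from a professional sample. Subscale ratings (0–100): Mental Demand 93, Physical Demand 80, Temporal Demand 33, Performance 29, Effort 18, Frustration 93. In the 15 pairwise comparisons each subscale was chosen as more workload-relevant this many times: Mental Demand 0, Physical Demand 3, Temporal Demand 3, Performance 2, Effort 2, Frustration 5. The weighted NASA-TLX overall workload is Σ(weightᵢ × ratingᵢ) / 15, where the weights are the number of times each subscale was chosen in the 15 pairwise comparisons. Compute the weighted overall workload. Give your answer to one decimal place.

59.9

The tallies are the weights (they sum to 15).
Weighted sum = 0·93 + 3·80 + 3·33 + 2·29 + 2·18 + 5·93
            = 0 + 240 + 99 + 58 + 36 + 465 = 898.
Overall workload = 898 / 15 = 59.8667 ≈ 59.9.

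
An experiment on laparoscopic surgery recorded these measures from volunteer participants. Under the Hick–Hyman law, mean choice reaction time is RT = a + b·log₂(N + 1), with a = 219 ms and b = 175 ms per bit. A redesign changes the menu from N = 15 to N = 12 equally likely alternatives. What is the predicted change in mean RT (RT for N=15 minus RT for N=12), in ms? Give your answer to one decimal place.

52.4

RT(15) = 219 + 175·log₂(16) = 219 + 175·4.0000 = 919.0000 ms.
RT(12) = 219 + 175·log₂(13) = 219 + 175·3.7004 = 866.5700 ms.
Difference = 919.0000 − 866.5700 = 52.4300 ≈ 52.4 ms.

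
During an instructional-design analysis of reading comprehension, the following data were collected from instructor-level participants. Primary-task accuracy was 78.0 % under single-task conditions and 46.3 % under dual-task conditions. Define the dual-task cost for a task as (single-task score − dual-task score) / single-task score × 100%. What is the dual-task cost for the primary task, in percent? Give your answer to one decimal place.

Cost = (78.0 − 46.3) / 78.0 × 100%
     = 31.7000 / 78.0 × 100% = 40.6410%.
≈ 40.6%.

40.6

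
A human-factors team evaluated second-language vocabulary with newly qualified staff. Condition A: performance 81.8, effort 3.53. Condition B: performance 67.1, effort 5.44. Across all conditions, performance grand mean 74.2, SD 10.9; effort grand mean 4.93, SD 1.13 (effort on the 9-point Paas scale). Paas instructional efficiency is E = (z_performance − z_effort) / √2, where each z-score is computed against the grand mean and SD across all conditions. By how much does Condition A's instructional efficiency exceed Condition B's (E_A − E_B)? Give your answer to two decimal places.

Condition A: z_P = (81.8 − 74.2)/10.9 = 0.6972; z_E = (3.53 − 4.93)/1.13 = -1.2389; E_A = (0.6972 − (-1.2389))/√2 = 1.3690.
Condition B: z_P = (67.1 − 74.2)/10.9 = -0.6514; z_E = (5.44 − 4.93)/1.13 = 0.4513; E_B = (-0.6514 − 0.4513)/√2 = -0.7797.
E_A − E_B = 1.3690 − (-0.7797) = 2.1487 ≈ 2.15.

2.15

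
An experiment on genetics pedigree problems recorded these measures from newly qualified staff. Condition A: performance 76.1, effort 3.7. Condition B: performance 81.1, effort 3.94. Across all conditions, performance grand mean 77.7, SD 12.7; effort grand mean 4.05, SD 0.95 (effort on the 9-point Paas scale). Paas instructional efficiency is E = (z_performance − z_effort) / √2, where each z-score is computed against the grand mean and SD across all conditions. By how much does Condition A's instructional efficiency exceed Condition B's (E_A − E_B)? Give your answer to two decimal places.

-0.10

Condition A: z_P = (76.1 − 77.7)/12.7 = -0.1260; z_E = (3.7 − 4.05)/0.95 = -0.3684; E_A = (-0.1260 − (-0.3684))/√2 = 0.1714.
Condition B: z_P = (81.1 − 77.7)/12.7 = 0.2677; z_E = (3.94 − 4.05)/0.95 = -0.1158; E_B = (0.2677 − (-0.1158))/√2 = 0.2712.
E_A − E_B = 0.1714 − 0.2712 = -0.0998 ≈ -0.10.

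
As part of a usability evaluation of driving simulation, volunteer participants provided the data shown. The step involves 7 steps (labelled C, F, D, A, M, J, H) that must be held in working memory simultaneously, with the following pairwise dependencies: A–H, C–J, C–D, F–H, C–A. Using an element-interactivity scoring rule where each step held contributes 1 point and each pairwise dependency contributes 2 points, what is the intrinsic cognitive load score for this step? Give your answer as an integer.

17

Count of steps held simultaneously: 7.
Count of pairwise dependencies listed: 5.
Element contribution: 7 × 1 = 7.
Interaction contribution: 5 × 2 = 10.
Intrinsic load = 7 + 10 = 17.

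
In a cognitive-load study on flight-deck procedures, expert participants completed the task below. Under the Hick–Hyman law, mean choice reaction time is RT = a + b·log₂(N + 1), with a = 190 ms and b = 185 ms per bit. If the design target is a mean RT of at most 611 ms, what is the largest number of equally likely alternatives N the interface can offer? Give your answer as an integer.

3

Set 190 + 185·log₂(N + 1) ≤ 611.
log₂(N + 1) ≤ (611 − 190) / 185 = 2.2757.
N + 1 ≤ 2^2.2757 = 4.8423.
N ≤ 3.8423, so the largest integer N is 3.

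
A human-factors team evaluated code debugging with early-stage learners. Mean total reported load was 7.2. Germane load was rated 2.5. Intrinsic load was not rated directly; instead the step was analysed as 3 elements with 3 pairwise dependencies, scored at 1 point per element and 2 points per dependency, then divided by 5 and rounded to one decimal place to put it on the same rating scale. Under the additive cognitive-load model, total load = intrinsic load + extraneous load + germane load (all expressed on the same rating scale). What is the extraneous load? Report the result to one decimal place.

2.9

Intrinsic (element-interactivity): (3 × 1 + 3 × 2) / 5 = 9 / 5 = 1.8000 → 1.8.
extraneous load = total − intrinsic − germane
             = 7.2 − 1.8 − 2.5 = 2.9.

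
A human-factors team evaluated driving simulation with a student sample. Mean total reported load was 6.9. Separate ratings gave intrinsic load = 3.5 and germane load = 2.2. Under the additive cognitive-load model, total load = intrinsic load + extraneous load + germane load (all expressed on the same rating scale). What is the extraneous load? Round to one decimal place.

extraneous load = total − intrinsic − germane
             = 6.9 − 3.5 − 2.2 = 1.2.

1.2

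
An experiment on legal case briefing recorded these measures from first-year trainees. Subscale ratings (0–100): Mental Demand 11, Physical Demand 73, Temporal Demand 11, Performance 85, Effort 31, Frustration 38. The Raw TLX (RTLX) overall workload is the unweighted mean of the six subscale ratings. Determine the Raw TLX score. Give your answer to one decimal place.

Sum of ratings = 11 + 73 + 11 + 85 + 31 + 38 = 249.
RTLX = 249 / 6 = 41.5000 ≈ 41.5.

41.5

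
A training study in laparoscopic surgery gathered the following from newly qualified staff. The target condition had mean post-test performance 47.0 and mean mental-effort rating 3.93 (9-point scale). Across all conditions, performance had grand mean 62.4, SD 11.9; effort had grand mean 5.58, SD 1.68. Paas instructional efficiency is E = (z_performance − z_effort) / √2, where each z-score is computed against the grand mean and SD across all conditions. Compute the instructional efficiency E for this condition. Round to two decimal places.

z_performance = (47.0 − 62.4) / 11.9 = -15.4000 / 11.9 = -1.2941.
z_effort = (3.93 − 5.58) / 1.68 = -1.6500 / 1.68 = -0.9821.
z_P − z_E = -1.2941 − (-0.9821) = -0.3120.
E = -0.3120 / √2 = -0.3120 / 1.41421 = -0.2206 ≈ -0.22.

-0.22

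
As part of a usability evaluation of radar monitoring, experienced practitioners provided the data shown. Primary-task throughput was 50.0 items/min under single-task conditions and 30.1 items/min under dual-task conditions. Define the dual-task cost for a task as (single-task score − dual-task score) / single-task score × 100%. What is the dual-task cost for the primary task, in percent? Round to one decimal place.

39.8

Cost = (50.0 − 30.1) / 50.0 × 100%
     = 19.9000 / 50.0 × 100% = 39.8000%.
≈ 39.8%.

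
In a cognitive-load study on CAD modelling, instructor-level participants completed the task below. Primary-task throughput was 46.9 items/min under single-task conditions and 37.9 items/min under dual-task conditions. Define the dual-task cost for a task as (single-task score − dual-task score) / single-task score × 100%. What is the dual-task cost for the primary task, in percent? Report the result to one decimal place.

19.2

Cost = (46.9 − 37.9) / 46.9 × 100%
     = 9.0000 / 46.9 × 100% = 19.1898%.
≈ 19.2%.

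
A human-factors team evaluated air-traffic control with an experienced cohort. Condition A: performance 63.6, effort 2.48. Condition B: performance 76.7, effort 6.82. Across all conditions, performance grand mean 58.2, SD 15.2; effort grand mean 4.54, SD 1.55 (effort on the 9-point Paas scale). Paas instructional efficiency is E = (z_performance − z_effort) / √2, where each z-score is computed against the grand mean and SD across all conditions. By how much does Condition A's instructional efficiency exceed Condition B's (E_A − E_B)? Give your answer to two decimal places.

Condition A: z_P = (63.6 − 58.2)/15.2 = 0.3553; z_E = (2.48 − 4.54)/1.55 = -1.3290; E_A = (0.3553 − (-1.3290))/√2 = 1.1910.
Condition B: z_P = (76.7 − 58.2)/15.2 = 1.2171; z_E = (6.82 − 4.54)/1.55 = 1.4710; E_B = (1.2171 − 1.4710)/√2 = -0.1795.
E_A − E_B = 1.1910 − (-0.1795) = 1.3705 ≈ 1.37.

1.37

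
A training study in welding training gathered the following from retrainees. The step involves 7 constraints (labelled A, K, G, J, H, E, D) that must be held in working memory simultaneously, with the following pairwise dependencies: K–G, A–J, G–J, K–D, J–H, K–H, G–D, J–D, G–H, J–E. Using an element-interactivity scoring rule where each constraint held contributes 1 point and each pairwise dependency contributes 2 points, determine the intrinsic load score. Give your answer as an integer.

27

Count of constraints held simultaneously: 7.
Count of pairwise dependencies listed: 10.
Element contribution: 7 × 1 = 7.
Interaction contribution: 10 × 2 = 20.
Intrinsic load = 7 + 20 = 27.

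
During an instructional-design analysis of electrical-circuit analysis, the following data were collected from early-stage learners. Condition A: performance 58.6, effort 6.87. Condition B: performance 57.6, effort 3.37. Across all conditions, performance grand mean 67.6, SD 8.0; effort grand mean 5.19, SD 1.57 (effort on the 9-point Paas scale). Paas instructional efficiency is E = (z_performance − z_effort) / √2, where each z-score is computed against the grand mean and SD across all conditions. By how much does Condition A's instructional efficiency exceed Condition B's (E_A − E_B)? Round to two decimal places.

-1.49

Condition A: z_P = (58.6 − 67.6)/8.0 = -1.1250; z_E = (6.87 − 5.19)/1.57 = 1.0701; E_A = (-1.1250 − 1.0701)/√2 = -1.5522.
Condition B: z_P = (57.6 − 67.6)/8.0 = -1.2500; z_E = (3.37 − 5.19)/1.57 = -1.1592; E_B = (-1.2500 − (-1.1592))/√2 = -0.0642.
E_A − E_B = -1.5522 − (-0.0642) = -1.4880 ≈ -1.49.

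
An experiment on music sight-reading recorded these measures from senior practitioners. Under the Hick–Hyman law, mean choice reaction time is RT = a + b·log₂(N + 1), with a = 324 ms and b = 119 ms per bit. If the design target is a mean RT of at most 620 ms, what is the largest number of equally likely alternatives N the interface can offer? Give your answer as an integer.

4

Set 324 + 119·log₂(N + 1) ≤ 620.
log₂(N + 1) ≤ (620 − 324) / 119 = 2.4874.
N + 1 ≤ 2^2.4874 = 5.6077.
N ≤ 4.6077, so the largest integer N is 4.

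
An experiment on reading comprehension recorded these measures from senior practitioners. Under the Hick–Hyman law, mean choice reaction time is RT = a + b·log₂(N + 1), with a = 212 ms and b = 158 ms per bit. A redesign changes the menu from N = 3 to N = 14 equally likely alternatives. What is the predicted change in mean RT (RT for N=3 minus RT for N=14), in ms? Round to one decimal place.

-301.3

RT(3) = 212 + 158·log₂(4) = 212 + 158·2.0000 = 528.0000 ms.
RT(14) = 212 + 158·log₂(15) = 212 + 158·3.9069 = 829.2902 ms.
Difference = 528.0000 − 829.2902 = -301.2902 ≈ -301.3 ms.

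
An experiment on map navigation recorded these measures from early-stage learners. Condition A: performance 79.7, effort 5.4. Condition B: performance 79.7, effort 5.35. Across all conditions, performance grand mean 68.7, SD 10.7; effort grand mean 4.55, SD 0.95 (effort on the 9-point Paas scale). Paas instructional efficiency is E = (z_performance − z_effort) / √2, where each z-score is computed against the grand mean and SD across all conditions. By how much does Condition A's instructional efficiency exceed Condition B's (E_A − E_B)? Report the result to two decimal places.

-0.04

Condition A: z_P = (79.7 − 68.7)/10.7 = 1.0280; z_E = (5.4 − 4.55)/0.95 = 0.8947; E_A = (1.0280 − 0.8947)/√2 = 0.0943.
Condition B: z_P = (79.7 − 68.7)/10.7 = 1.0280; z_E = (5.35 − 4.55)/0.95 = 0.8421; E_B = (1.0280 − 0.8421)/√2 = 0.1315.
E_A − E_B = 0.0943 − 0.1315 = -0.0372 ≈ -0.04.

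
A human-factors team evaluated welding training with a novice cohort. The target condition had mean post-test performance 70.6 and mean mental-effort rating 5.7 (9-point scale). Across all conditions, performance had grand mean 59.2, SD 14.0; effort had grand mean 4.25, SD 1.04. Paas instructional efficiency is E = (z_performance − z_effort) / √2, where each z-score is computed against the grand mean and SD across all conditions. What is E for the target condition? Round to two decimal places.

-0.41

z_performance = (70.6 − 59.2) / 14.0 = 11.4000 / 14.0 = 0.8143.
z_effort = (5.7 − 4.25) / 1.04 = 1.4500 / 1.04 = 1.3942.
z_P − z_E = 0.8143 − 1.3942 = -0.5799.
E = -0.5799 / √2 = -0.5799 / 1.41421 = -0.4101 ≈ -0.41.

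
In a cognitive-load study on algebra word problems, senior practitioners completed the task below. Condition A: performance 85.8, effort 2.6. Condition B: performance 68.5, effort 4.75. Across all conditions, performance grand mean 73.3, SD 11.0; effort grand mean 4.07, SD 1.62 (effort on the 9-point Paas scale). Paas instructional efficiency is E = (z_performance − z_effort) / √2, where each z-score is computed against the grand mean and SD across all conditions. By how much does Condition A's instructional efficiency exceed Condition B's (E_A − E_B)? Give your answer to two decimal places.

2.05

Condition A: z_P = (85.8 − 73.3)/11.0 = 1.1364; z_E = (2.6 − 4.07)/1.62 = -0.9074; E_A = (1.1364 − (-0.9074))/√2 = 1.4452.
Condition B: z_P = (68.5 − 73.3)/11.0 = -0.4364; z_E = (4.75 − 4.07)/1.62 = 0.4198; E_B = (-0.4364 − 0.4198)/√2 = -0.6054.
E_A − E_B = 1.4452 − (-0.6054) = 2.0506 ≈ 2.05.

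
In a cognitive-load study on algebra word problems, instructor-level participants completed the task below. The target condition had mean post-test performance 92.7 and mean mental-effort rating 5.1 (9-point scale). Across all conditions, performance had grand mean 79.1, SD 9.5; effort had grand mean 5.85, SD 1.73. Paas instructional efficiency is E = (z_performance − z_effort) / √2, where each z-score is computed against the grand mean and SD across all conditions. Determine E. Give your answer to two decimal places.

z_performance = (92.7 − 79.1) / 9.5 = 13.6000 / 9.5 = 1.4316.
z_effort = (5.1 − 5.85) / 1.73 = -0.7500 / 1.73 = -0.4335.
z_P − z_E = 1.4316 − (-0.4335) = 1.8651.
E = 1.8651 / √2 = 1.8651 / 1.41421 = 1.3188 ≈ 1.32.

1.32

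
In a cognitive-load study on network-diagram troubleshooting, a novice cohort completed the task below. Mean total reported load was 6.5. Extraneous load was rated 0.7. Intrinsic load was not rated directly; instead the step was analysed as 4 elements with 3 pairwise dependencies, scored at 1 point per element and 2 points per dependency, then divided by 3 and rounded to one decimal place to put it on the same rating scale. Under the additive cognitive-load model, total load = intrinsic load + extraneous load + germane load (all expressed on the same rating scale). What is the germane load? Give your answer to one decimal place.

2.5

Intrinsic (element-interactivity): (4 × 1 + 3 × 2) / 3 = 10 / 3 = 3.3333 → 3.3.
germane load = total − intrinsic − extraneous
             = 6.5 − 3.3 − 0.7 = 2.5.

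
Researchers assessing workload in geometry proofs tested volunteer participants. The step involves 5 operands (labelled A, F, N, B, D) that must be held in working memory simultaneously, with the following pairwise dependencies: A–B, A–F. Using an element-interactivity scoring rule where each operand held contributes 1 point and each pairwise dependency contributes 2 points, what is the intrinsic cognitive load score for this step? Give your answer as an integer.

Count of operands held simultaneously: 5.
Count of pairwise dependencies listed: 2.
Element contribution: 5 × 1 = 5.
Interaction contribution: 2 × 2 = 4.
Intrinsic load = 5 + 4 = 9.

9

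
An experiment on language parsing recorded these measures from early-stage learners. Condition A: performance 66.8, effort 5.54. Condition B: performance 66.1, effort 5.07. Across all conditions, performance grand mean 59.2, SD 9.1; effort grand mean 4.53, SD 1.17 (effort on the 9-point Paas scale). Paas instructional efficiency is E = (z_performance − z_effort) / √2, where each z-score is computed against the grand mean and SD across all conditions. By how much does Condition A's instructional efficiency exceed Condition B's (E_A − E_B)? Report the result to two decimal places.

Condition A: z_P = (66.8 − 59.2)/9.1 = 0.8352; z_E = (5.54 − 4.53)/1.17 = 0.8632; E_A = (0.8352 − 0.8632)/√2 = -0.0198.
Condition B: z_P = (66.1 − 59.2)/9.1 = 0.7582; z_E = (5.07 − 4.53)/1.17 = 0.4615; E_B = (0.7582 − 0.4615)/√2 = 0.2098.
E_A − E_B = -0.0198 − 0.2098 = -0.2296 ≈ -0.23.

-0.23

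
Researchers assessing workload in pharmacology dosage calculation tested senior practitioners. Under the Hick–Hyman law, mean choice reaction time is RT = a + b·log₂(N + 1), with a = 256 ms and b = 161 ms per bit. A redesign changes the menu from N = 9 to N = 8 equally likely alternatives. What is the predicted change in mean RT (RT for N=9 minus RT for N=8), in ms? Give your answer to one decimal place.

RT(9) = 256 + 161·log₂(10) = 256 + 161·3.3219 = 790.8259 ms.
RT(8) = 256 + 161·log₂(9) = 256 + 161·3.1699 = 766.3539 ms.
Difference = 790.8259 − 766.3539 = 24.4720 ≈ 24.5 ms.

24.5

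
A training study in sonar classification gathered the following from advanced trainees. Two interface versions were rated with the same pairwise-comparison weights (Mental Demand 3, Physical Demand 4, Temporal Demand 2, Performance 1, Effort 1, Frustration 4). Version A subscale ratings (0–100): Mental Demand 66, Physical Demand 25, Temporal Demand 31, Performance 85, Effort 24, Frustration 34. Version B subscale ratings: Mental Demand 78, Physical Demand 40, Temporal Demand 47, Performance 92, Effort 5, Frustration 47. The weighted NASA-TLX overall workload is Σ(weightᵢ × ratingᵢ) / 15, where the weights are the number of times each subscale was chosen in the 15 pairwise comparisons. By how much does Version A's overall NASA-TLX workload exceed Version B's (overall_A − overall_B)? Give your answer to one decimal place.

-11.2

Version A weighted sum = 3·66 + 4·25 + 2·31 + 1·85 + 1·24 + 4·34 = 198 + 100 + 62 + 85 + 24 + 136 = 605; overall_A = 605/15 = 40.3333.
Version B weighted sum = 3·78 + 4·40 + 2·47 + 1·92 + 1·5 + 4·47 = 234 + 160 + 94 + 92 + 5 + 188 = 773; overall_B = 773/15 = 51.5333.
Difference = 40.3333 − 51.5333 = -11.2000 ≈ -11.2.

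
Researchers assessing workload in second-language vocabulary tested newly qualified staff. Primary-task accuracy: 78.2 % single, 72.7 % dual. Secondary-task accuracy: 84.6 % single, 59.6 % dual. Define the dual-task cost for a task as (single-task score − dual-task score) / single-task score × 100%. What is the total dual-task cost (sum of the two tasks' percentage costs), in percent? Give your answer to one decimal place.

36.6

Primary cost = (78.2 − 72.7) / 78.2 × 100% = 7.0332%.
Secondary cost = (84.6 − 59.6) / 84.6 × 100% = 29.5508%.
Total = 7.0332% + 29.5508% = 36.5840% ≈ 36.6%.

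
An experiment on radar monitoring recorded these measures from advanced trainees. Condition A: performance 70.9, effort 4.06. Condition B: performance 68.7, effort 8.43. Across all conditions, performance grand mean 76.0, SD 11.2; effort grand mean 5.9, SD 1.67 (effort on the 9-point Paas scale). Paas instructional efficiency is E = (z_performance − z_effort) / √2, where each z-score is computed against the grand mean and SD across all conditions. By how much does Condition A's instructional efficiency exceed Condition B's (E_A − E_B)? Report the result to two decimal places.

Condition A: z_P = (70.9 − 76.0)/11.2 = -0.4554; z_E = (4.06 − 5.9)/1.67 = -1.1018; E_A = (-0.4554 − (-1.1018))/√2 = 0.4571.
Condition B: z_P = (68.7 − 76.0)/11.2 = -0.6518; z_E = (8.43 − 5.9)/1.67 = 1.5150; E_B = (-0.6518 − 1.5150)/√2 = -1.5322.
E_A − E_B = 0.4571 − (-1.5322) = 1.9893 ≈ 1.99.

1.99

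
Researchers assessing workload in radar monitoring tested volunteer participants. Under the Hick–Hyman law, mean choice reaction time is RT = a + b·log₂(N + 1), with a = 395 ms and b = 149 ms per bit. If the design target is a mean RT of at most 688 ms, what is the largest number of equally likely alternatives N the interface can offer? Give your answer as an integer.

2

Set 395 + 149·log₂(N + 1) ≤ 688.
log₂(N + 1) ≤ (688 − 395) / 149 = 1.9664.
N + 1 ≤ 2^1.9664 = 3.9079.
N ≤ 2.9079, so the largest integer N is 2.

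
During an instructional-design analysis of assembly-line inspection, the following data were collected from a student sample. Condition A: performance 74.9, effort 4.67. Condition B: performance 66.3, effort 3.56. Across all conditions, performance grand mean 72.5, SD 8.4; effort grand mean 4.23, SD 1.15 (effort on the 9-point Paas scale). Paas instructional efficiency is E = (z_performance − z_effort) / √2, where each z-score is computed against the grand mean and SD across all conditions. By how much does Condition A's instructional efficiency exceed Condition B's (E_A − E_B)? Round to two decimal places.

Condition A: z_P = (74.9 − 72.5)/8.4 = 0.2857; z_E = (4.67 − 4.23)/1.15 = 0.3826; E_A = (0.2857 − 0.3826)/√2 = -0.0685.
Condition B: z_P = (66.3 − 72.5)/8.4 = -0.7381; z_E = (3.56 − 4.23)/1.15 = -0.5826; E_B = (-0.7381 − (-0.5826))/√2 = -0.1100.
E_A − E_B = -0.0685 − (-0.1100) = 0.0415 ≈ 0.04.

0.04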